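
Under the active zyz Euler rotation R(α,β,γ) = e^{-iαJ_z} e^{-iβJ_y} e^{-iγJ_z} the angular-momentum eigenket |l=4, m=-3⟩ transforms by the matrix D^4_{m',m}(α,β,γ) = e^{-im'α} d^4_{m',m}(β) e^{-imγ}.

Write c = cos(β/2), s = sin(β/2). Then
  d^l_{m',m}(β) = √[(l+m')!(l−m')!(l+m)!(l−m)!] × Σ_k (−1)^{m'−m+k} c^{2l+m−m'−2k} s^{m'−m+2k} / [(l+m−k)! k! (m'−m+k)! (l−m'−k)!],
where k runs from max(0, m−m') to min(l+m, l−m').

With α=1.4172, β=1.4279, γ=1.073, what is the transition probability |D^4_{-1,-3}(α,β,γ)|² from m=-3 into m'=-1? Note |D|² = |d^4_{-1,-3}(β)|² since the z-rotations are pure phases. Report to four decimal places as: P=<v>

P=0.0254

Split into d^4_{-1,-3}(β=1.4279) × two z-phases.
Half-angle: c=0.755781, s=0.654824. N=√(6·120·1·5040)=1904.940944
k∈{0,1} keeps every argument non-negative
  k=0: (−1)^2·1904.9409/(240)·0.7558^6·0.6548^2 = +0.634302
  k=1: (−1)^3·1904.9409/(144)·0.7558^4·0.6548^4 = -0.793601
d^4_{-1,-3}(1.4279) = +0.634302 -0.793601 = -0.159299
|D^4_{-1,-3}|² = |d^4_{-1,-3}(β)|² = (-0.159299)² = 0.025376 (the z-rotation phases have unit modulus)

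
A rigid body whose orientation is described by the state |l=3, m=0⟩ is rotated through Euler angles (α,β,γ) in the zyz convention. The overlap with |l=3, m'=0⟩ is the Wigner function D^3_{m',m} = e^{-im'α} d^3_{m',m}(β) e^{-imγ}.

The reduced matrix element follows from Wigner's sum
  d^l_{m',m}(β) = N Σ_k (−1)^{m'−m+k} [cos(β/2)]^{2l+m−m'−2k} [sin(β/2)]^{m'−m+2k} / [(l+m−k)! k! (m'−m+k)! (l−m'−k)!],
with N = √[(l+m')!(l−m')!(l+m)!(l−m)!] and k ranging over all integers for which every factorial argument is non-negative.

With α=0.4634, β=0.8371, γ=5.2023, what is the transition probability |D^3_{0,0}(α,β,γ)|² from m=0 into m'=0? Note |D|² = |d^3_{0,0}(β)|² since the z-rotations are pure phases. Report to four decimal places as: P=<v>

P=0.0644

First d^3_{0,0}(β=0.8371), then the phase factors e^{-i(0)α} and e^{-i(0)γ}:
With c≡cos(β/2)=0.913679 and s≡sin(β/2)=0.406436, N=[6·6·6·6]^{1/2}=36.000000
k∈{0,1,2,3} keeps every argument non-negative
  k=0: (−1)^0·36.0000/(36)·0.9137^6·0.4064^0 = +0.581785
  k=1: (−1)^1·36.0000/(4)·0.9137^4·0.4064^2 = -1.036101
  k=2: (−1)^2·36.0000/(4)·0.9137^2·0.4064^4 = +0.205021
  k=3: (−1)^3·36.0000/(36)·0.9137^0·0.4064^6 = -0.004508
d^3_{0,0}(0.8371) = +0.581785 -1.036101 +0.205021 -0.004508 = -0.253802
|D^3_{0,0}|² = |d^3_{0,0}(β)|² = (-0.253802)² = 0.064416 (the z-rotation phases have unit modulus)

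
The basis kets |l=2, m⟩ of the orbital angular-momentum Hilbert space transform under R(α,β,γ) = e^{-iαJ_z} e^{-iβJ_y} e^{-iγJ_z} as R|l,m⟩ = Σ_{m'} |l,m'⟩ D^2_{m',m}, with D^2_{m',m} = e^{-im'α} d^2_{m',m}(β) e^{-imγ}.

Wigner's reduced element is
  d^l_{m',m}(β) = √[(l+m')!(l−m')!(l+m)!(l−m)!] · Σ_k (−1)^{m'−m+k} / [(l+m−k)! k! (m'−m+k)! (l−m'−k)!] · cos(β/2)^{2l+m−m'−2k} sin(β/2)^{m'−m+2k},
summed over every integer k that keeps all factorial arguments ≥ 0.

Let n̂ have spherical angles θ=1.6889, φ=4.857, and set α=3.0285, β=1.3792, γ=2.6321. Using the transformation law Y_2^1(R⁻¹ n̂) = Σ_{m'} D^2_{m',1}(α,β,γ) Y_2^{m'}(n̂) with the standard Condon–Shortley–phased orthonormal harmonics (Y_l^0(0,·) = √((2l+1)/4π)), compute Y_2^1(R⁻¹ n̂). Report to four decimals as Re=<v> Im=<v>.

Re=0.0857 Im=-0.1823

Need the full column D^2_{m',1} for m'=−2..2 at α=3.0285, β=1.3792, γ=2.6321.
cos(β/2)=0.771501, sin(β/2)=0.636229
d^2_{-2,1}: single k=3 term ⇒ +0.397380;  D = -0.381539-0.111081i
d^2_{-1,1}: k∈[2..3] ⇒ +0.722803 -0.163852 = +0.558951;  D = +0.515608+0.215811i
d^2_{0,1}: k∈[1..2] ⇒ +0.715645 -0.486689 = +0.228956;  D = -0.199877-0.111670i
d^2_{1,1}: k∈[0..1] ⇒ +0.354279 -0.722803 = -0.368525;  D = -0.299380-0.214901i
d^2_{2,1}: single k=0 term ⇒ -0.584322;  D = +0.433202+0.392132i
Y_2^{m'}(θ=1.6889,φ=4.857) and Σ D·Y over m':
  (-0.3815-0.1111i)·(-0.3651+0.1086i)  (+0.5156+0.2158i)·(-0.0130-0.0895i)  (-0.1999-0.1117i)·(-0.3023+0.0000i)  (-0.2994-0.2149i)·(+0.0130-0.0895i)  (+0.4332+0.3921i)·(-0.3651-0.1086i)
Y_2^1(R⁻¹ n̂) = +0.085685-0.182321i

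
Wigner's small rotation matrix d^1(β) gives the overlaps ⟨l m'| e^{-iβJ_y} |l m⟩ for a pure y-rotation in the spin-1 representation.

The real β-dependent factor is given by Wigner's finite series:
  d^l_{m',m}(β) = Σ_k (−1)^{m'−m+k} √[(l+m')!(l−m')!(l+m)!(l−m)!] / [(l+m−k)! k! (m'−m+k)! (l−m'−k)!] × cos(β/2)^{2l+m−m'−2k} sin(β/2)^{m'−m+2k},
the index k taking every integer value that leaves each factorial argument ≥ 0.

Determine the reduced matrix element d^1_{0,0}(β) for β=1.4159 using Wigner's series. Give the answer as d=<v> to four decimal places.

d^1_{0,0}(β=1.4159) via Wigner's sum:
Half-angle: c=0.759697, s=0.650278. N=√(1·1·1·1)=1.000000
k: max(0,(0)−(0))=0 … min(1+(0),1−(0))=1
  k=0: (−1)^0·1.0000/(1)·0.7597^2·0.6503^0 = +0.577139
  k=1: (−1)^1·1.0000/(1)·0.7597^0·0.6503^2 = -0.422861
d^1_{0,0}(1.4159) = +0.577139 -0.422861 = +0.154278

d=0.1543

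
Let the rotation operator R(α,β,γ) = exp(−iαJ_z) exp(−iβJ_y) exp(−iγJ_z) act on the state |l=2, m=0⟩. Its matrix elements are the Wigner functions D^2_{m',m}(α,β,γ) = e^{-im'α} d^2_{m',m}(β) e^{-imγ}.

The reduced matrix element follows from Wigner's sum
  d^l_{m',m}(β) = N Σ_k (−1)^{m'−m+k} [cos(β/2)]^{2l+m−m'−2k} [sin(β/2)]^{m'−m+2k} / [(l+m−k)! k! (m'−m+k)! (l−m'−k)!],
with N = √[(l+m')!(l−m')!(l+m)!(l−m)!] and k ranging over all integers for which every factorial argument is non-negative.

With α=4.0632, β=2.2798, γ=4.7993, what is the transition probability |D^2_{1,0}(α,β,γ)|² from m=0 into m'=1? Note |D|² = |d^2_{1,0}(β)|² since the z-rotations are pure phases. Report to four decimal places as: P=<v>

First d^2_{1,0}(β=2.2798), then the phase factors e^{-i(1)α} and e^{-i(0)γ}:
Half-angle: c=0.417685, s=0.908592. N=√(6·1·2·2)=4.898979
Admissible k: 0..1 (factorial args all ≥0)
  k=0: (−1)^1·4.8990/(2)·0.4177^3·0.9086^1 = -0.162178
  k=1: (−1)^2·4.8990/(2)·0.4177^1·0.9086^3 = +0.767417
d^2_{1,0}(2.2798) = -0.162178 +0.767417 = +0.605239
|D^2_{1,0}|² = |d^2_{1,0}(β)|² = (+0.605239)² = 0.366314 (the z-rotation phases have unit modulus)

P=0.3663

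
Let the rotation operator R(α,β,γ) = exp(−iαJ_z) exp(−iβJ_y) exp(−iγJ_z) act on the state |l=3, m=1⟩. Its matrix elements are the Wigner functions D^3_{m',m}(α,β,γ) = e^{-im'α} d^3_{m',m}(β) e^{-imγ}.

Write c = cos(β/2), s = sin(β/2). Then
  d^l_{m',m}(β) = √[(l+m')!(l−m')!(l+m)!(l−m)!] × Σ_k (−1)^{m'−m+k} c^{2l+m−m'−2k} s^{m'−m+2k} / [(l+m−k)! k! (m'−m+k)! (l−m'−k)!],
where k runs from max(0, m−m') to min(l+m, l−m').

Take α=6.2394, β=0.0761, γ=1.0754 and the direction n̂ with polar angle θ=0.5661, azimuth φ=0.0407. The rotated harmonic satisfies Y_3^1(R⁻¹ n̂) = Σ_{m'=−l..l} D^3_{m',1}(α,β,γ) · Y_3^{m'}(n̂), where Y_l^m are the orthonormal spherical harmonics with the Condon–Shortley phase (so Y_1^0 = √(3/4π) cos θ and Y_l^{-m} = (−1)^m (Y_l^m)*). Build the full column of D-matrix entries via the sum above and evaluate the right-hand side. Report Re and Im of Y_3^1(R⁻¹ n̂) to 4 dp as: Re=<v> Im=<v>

Need the full column D^3_{m',1} for m'=−3..3 at α=6.2394, β=0.0761, γ=1.0754.
cos(β/2)=0.999276, sin(β/2)=0.038041
d^3_{-3,1}: single k=4 term ⇒ +0.000008;  D = +0.000003-0.000008i
d^3_{-2,1}: k∈[3..4] ⇒ +0.000347 -0.000000 = +0.000347;  D = +0.000138-0.000319i
d^3_{-1,1}: k∈[2..4] ⇒ +0.008658 -0.000017 +0.000000 = +0.008641;  D = +0.003771-0.007775i
d^3_{0,1}: k∈[1..3] ⇒ +0.131301 -0.000571 +0.000000 = +0.130730;  D = +0.062147-0.115014i
d^3_{1,1}: k∈[0..2] ⇒ +0.995665 -0.011543 +0.000013 = +0.984134;  D = +0.505288-0.844514i
d^3_{2,1}: k∈[0..1] ⇒ -0.119861 +0.000347 = -0.119513;  D = -0.065793+0.099774i
d^3_{3,1}: single k=0 term ⇒ +0.005588;  D = +0.003278-0.004526i
Y_3^{m'}(θ=0.5661,φ=0.0407) and Σ D·Y over m':
  (+0.0000-0.0000i)·(+0.0639-0.0078i)  (+0.0001-0.0003i)·(+0.2473-0.0202i)  (+0.0038-0.0078i)·(+0.4437-0.0181i)  (+0.0621-0.1150i)·(+0.1769+0.0000i)  (+0.5053-0.8445i)·(-0.4437-0.0181i)  (-0.0658+0.0998i)·(+0.2473+0.0202i)  (+0.0033-0.0045i)·(-0.0639-0.0078i)
Y_3^1(R⁻¹ n̂) = -0.245409+0.365215i

Re=-0.2454 Im=0.3652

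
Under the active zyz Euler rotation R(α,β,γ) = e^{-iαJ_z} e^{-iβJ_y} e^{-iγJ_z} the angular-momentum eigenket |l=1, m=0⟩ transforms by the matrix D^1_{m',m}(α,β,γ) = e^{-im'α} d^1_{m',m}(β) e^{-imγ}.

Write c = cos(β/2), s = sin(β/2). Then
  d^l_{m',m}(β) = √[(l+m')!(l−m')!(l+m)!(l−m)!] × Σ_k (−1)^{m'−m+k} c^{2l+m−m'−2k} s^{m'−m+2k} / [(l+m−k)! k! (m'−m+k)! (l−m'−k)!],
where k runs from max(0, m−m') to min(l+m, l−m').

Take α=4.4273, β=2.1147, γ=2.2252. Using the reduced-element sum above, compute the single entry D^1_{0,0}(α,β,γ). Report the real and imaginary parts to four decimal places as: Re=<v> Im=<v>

Re=-0.5175 Im=0.0000

First d^1_{0,0}(β=2.1147), then the phase factors e^{-i(0)α} and e^{-i(0)γ}:
Half-angle: c=0.491182, s=0.871057. N=√(1·1·1·1)=1.000000
k∈{0,1} keeps every argument non-negative
  k=0: (−1)^0·1.0000/(1)·0.4912^2·0.8711^0 = +0.241260
  k=1: (−1)^1·1.0000/(1)·0.4912^0·0.8711^2 = -0.758740
d^1_{0,0}(2.1147) = +0.241260 -0.758740 = -0.517480
Attach z-rotation phases: D = e^{-i(0)(4.4273)}·(-0.517480)·e^{-i(0)(2.2252)} = -0.517480+0.000000i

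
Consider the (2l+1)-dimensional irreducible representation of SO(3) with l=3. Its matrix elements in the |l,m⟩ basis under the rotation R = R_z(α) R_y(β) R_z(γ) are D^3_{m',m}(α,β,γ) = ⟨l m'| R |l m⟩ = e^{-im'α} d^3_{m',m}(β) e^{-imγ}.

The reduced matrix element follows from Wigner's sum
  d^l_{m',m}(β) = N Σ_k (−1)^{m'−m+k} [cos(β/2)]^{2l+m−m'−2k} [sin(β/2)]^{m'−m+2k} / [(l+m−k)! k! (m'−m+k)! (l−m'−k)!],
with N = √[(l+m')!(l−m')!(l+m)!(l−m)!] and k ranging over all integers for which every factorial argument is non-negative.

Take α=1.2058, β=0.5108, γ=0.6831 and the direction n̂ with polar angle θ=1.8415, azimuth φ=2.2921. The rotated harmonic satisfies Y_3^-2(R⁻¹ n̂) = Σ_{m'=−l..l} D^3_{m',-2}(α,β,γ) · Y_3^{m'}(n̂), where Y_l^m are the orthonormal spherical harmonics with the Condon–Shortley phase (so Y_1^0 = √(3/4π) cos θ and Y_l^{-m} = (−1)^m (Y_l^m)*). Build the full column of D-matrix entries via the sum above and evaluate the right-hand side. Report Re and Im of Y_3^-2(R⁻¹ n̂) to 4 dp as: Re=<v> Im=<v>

Need the full column D^3_{m',-2} for m'=−3..3 at α=1.2058, β=0.5108, γ=0.6831.
cos(β/2)=0.967562, sin(β/2)=0.252632
d^3_{-3,-2}: single k=1 term ⇒ +0.524759;  D = +0.140582-0.505577i
d^3_{-2,-2}: k∈[0..1] ⇒ +0.820491 -0.279682 = +0.540809;  D = -0.435002-0.321321i
d^3_{-1,-2}: k∈[0..1] ⇒ -0.677460 +0.092371 = -0.585090;  D = +0.492716-0.315532i
d^3_{0,-2}: k∈[0..1] ⇒ +0.306376 -0.020887 = +0.285489;  D = +0.058003+0.279535i
d^3_{1,-2}: k∈[0..1] ⇒ -0.092371 +0.003149 = -0.089222;  D = -0.088077-0.014250i
d^3_{2,-2}: k∈[0..1] ⇒ +0.019067 -0.000260 = +0.018807;  D = +0.009433-0.016271i
d^3_{3,-2}: single k=0 term ⇒ -0.002439;  D = +0.001534+0.001896i
Y_3^{m'}(θ=1.8415,φ=2.2921) and Σ D·Y over m':
  (+0.1406-0.5056i)·(+0.3095-0.2086i)  (-0.4350-0.3213i)·(+0.0324-0.2517i)  (+0.4927-0.3155i)·(+0.1321+0.1502i)  (+0.0580+0.2795i)·(+0.2637+0.0000i)  (-0.0881-0.0142i)·(-0.1321+0.1502i)  (+0.0094-0.0163i)·(+0.0324+0.2517i)  (+0.0015+0.0019i)·(-0.3095-0.2086i)
Y_3^-2(R⁻¹ n̂) = -0.011051+0.008869i

Re=-0.0111 Im=0.0089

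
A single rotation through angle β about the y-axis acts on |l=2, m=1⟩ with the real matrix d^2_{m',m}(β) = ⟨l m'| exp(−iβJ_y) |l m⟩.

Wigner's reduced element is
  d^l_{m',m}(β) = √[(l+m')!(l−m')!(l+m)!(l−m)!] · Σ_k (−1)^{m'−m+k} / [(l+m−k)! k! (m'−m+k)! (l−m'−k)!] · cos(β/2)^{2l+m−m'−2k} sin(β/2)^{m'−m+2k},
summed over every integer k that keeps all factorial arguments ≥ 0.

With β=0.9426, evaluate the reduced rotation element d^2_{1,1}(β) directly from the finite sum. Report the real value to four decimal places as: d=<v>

d=0.1392

d^2_{1,1}(β=0.9426) via Wigner's sum:
With c≡cos(β/2)=0.890979 and s≡sin(β/2)=0.454045, N=[6·1·6·1]^{1/2}=6.000000
k: max(0,(1)−(1))=0 … min(2+(1),2−(1))=1
  k=0: (−1)^0·6.0000/(6)·0.8910^4·0.4540^0 = +0.630187
  k=1: (−1)^1·6.0000/(2)·0.8910^2·0.4540^2 = -0.490969
d^2_{1,1}(0.9426) = +0.630187 -0.490969 = +0.139218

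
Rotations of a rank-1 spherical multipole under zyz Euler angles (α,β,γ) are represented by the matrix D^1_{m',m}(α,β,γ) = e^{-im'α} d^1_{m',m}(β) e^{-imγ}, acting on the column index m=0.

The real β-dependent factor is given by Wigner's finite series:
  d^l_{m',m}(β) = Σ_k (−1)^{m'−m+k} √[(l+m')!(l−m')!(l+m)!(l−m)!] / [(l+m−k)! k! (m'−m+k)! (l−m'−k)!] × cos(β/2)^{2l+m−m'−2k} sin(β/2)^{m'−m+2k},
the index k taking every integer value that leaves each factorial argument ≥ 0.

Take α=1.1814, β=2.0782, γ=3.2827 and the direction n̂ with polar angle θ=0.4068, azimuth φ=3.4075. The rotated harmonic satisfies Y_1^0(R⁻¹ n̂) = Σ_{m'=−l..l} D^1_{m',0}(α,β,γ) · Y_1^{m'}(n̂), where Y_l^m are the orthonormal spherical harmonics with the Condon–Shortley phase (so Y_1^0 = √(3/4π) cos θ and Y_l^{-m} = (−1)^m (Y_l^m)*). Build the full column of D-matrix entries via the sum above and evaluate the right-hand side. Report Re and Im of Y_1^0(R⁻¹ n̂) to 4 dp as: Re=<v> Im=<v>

Need the full column D^1_{m',0} for m'=−1..1 at α=1.1814, β=2.0782, γ=3.2827.
cos(β/2)=0.506996, sin(β/2)=0.861948
d^1_{-1,0}: single k=1 term ⇒ +0.618018;  D = +0.234618+0.571752i
d^1_{0,0}: k∈[0..1] ⇒ +0.257045 -0.742955 = -0.485910;  D = -0.485910+0.000000i
d^1_{1,0}: single k=0 term ⇒ -0.618018;  D = -0.234618+0.571752i
Y_1^{m'}(θ=0.4068,φ=3.4075) and Σ D·Y over m':
  (+0.2346+0.5718i)·(-0.1319+0.0359i)  (-0.4859+0.0000i)·(+0.4487+0.0000i)  (-0.2346+0.5718i)·(+0.1319+0.0359i)
Y_1^0(R⁻¹ n̂) = -0.321011+0.000000i

Re=-0.3210 Im=0.0000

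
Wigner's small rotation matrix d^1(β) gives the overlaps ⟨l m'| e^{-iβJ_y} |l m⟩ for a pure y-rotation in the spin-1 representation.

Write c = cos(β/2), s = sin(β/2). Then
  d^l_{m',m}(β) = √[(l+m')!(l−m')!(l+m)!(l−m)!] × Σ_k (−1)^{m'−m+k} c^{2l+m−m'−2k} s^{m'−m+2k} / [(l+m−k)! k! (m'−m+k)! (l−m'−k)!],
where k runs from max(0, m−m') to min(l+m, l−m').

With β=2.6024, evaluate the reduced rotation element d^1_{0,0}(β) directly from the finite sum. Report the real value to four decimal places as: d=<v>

d^1_{0,0}(β=2.6024) via Wigner's sum:
With c≡cos(β/2)=0.266342 and s≡sin(β/2)=0.963878, N=[1·1·1·1]^{1/2}=1.000000
k: max(0,(0)−(0))=0 … min(1+(0),1−(0))=1
  k=0: (−1)^0·1.0000/(1)·0.2663^2·0.9639^0 = +0.070938
  k=1: (−1)^1·1.0000/(1)·0.2663^0·0.9639^2 = -0.929062
d^1_{0,0}(2.6024) = +0.070938 -0.929062 = -0.858123

d=-0.8581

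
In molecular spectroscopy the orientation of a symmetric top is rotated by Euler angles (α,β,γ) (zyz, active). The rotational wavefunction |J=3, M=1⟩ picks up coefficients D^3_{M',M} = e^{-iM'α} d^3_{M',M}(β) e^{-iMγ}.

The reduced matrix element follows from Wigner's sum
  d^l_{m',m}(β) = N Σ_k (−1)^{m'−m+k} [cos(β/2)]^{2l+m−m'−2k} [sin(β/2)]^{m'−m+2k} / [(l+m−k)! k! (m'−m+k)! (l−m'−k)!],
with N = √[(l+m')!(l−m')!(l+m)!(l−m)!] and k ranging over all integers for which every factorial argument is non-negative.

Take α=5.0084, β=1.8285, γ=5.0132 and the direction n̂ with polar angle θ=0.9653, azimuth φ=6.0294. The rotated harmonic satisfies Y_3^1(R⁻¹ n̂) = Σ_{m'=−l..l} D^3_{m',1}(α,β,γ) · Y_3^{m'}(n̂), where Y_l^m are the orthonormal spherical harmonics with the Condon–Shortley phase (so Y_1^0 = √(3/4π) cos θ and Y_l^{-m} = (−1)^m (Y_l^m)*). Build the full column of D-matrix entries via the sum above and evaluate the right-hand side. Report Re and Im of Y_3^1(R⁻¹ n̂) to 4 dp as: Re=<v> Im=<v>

Need the full column D^3_{m',1} for m'=−3..3 at α=5.0084, β=1.8285, γ=5.0132.
cos(β/2)=0.610385, sin(β/2)=0.792105
d^3_{-3,1}: single k=4 term ⇒ +0.568047;  D = -0.472889-0.314727i
d^3_{-2,1}: k∈[3..4] ⇒ +0.714808 -0.601891 = +0.112918;  D = +0.032420-0.108163i
d^3_{-1,1}: k∈[2..4] ⇒ +0.522555 -1.173353 +0.247000 = -0.403798;  D = -0.403793+0.001938i
d^3_{0,1}: k∈[1..3] ⇒ +0.232483 -1.174550 +0.659338 = -0.282728;  D = -0.083771-0.270033i
d^3_{1,1}: k∈[0..2] ⇒ +0.051716 -0.696740 +0.880014 = +0.234991;  D = -0.194367+0.132069i
d^3_{2,1}: k∈[0..1] ⇒ -0.212227 +0.714808 = +0.502581;  D = -0.391436-0.315223i
d^3_{3,1}: single k=0 term ⇒ +0.337308;  D = +0.125726-0.313001i
Y_3^{m'}(θ=0.9653,φ=6.0294) and Σ D·Y over m':
  (-0.4729-0.3147i)·(+0.1679+0.1600i)  (+0.0324-0.1082i)·(+0.3437+0.1911i)  (-0.4038+0.0019i)·(+0.1594+0.0413i)  (-0.0838-0.2700i)·(-0.2932+0.0000i)  (-0.1944+0.1321i)·(-0.1594+0.0413i)  (-0.3914-0.3152i)·(+0.3437-0.1911i)  (+0.1257-0.3130i)·(-0.1679+0.1600i)
Y_3^1(R⁻¹ n̂) = -0.177389-0.086639i

Re=-0.1774 Im=-0.0866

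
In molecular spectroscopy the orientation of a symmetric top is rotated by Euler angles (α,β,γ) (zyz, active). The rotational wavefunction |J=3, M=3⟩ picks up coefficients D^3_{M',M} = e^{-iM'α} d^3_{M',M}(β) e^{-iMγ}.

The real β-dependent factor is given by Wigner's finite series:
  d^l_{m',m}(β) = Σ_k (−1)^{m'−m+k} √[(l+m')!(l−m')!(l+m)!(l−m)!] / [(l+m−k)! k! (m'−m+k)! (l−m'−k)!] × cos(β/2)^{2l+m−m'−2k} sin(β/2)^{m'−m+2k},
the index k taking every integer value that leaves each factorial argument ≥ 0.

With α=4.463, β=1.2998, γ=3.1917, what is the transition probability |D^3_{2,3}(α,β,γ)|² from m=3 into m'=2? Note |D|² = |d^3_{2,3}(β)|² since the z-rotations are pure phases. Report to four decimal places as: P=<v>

Split into d^3_{2,3}(β=1.2998) × two z-phases.
Half-angle: c=0.796144, s=0.605107. N=√(120·1·720·1)=293.938769
Admissible k: 1..1 (factorial args all ≥0)
  k=1: (−1)^0·293.9388/(120)·0.7961^5·0.6051^1 = +0.474096
d^3_{2,3}(1.2998) = +0.474096
|D^3_{2,3}|² = |d^3_{2,3}(β)|² = (+0.474096)² = 0.224767 (the z-rotation phases have unit modulus)

P=0.2248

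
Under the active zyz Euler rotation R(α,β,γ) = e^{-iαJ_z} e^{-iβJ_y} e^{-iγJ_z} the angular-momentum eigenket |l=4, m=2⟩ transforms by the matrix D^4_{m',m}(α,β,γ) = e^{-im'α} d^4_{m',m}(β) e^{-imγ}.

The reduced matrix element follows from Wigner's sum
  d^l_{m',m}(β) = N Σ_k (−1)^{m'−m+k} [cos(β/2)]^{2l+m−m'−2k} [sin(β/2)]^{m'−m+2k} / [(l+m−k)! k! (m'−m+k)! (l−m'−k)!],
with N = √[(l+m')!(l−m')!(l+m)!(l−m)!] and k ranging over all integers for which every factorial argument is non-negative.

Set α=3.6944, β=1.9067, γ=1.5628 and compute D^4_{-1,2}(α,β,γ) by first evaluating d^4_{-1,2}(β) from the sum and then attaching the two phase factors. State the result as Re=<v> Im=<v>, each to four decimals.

Split into d^4_{-1,2}(β=1.9067) × two z-phases.
With c≡cos(β/2)=0.578955 and s≡sin(β/2)=0.815360, N=[6·120·720·2]^{1/2}=1018.233765
Admissible k: 3..5 (factorial args all ≥0)
  k=3: (−1)^0·1018.2338/(72)·0.5790^5·0.8154^3 = +0.498639
  k=4: (−1)^1·1018.2338/(48)·0.5790^3·0.8154^5 = -1.483496
  k=5: (−1)^2·1018.2338/(240)·0.5790^1·0.8154^7 = +0.588471
d^4_{-1,2}(1.9067) = +0.498639 -1.483496 +0.588471 = -0.396386
D = (-0.851054-0.525078i)·(-0.396386)·(-0.999872-0.015992i) = -0.333974-0.213502i

Re=-0.3340 Im=-0.2135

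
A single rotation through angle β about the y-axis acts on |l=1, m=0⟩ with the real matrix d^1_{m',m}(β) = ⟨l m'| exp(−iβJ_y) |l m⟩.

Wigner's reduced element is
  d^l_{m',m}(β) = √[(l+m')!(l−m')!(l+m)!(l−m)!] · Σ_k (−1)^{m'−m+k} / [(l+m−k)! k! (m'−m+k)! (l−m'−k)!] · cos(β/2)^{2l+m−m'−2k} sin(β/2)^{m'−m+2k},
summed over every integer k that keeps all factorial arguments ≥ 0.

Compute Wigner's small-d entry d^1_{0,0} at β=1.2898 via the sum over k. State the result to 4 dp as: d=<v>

d^1_{0,0}(β=1.2898) via Wigner's sum:
Half-angle: c=0.799160, s=0.601119. N=√(1·1·1·1)=1.000000
k∈{0,1} keeps every argument non-negative
  k=0: (−1)^0·1.0000/(1)·0.7992^2·0.6011^0 = +0.638657
  k=1: (−1)^1·1.0000/(1)·0.7992^0·0.6011^2 = -0.361343
d^1_{0,0}(1.2898) = +0.638657 -0.361343 = +0.277313

d=0.2773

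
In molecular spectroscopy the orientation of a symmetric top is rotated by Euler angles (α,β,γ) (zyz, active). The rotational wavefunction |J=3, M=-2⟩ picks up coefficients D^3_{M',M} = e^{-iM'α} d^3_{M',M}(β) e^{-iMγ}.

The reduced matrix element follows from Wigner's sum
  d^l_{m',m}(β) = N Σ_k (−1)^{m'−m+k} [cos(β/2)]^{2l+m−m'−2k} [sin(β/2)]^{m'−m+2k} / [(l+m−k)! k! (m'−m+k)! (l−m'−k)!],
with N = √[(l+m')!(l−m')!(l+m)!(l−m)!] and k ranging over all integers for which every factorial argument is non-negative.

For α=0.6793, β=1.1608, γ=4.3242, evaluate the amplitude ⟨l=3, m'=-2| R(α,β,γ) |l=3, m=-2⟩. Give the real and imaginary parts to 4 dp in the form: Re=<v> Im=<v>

First d^3_{-2,-2}(β=1.1608), then the phase factors e^{-i(-2)α} and e^{-i(-2)γ}:
With c≡cos(β/2)=0.836243 and s≡sin(β/2)=0.548358, N=[1·120·1·120]^{1/2}=120.000000
k∈{0,1} keeps every argument non-negative
  k=0: (−1)^0·120.0000/(120)·0.8362^6·0.5484^0 = +0.341976
  k=1: (−1)^1·120.0000/(24)·0.8362^4·0.5484^2 = -0.735241
d^3_{-2,-2}(1.1608) = +0.341976 -0.735241 = -0.393265
D = (+0.210607+0.977571i)·(-0.393265)·(-0.713456+0.700700i) = +0.328472+0.216249i

Re=0.3285 Im=0.2162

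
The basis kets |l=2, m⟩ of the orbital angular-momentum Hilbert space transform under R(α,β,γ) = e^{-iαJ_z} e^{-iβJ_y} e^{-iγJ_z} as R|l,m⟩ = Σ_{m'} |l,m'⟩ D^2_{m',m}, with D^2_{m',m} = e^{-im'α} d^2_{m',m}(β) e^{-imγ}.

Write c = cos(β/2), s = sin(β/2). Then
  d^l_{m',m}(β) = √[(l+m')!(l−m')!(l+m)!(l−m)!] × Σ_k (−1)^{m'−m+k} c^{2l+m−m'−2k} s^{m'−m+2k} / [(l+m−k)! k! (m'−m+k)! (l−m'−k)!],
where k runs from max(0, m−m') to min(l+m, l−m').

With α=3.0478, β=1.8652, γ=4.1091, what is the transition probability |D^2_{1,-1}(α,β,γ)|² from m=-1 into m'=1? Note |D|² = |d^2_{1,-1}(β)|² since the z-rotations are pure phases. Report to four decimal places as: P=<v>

P=0.0733

Split into d^2_{1,-1}(β=1.8652) × two z-phases.
With c≡cos(β/2)=0.595748 and s≡sin(β/2)=0.803172, N=[6·1·1·6]^{1/2}=6.000000
The bounds max(0,m−m')=0 and min(l+m,l−m')=1 give 2 terms
  k=0: (−1)^2·6.0000/(2)·0.5957^2·0.8032^2 = +0.686851
  k=1: (−1)^3·6.0000/(6)·0.5957^0·0.8032^4 = -0.416134
d^2_{1,-1}(1.8652) = +0.686851 -0.416134 = +0.270717
|D^2_{1,-1}|² = |d^2_{1,-1}(β)|² = (+0.270717)² = 0.073288 (the z-rotation phases have unit modulus)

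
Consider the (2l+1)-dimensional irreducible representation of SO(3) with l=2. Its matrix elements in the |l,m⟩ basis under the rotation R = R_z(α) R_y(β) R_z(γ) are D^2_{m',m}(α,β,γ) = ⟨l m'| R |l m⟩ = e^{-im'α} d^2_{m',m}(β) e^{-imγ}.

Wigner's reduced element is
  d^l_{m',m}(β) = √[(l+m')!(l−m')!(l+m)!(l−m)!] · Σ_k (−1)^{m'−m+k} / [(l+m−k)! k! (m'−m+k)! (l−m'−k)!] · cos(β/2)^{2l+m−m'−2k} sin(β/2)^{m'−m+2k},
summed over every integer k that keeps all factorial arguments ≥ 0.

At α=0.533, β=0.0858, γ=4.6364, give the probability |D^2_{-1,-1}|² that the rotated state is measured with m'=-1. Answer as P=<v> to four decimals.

Split into d^2_{-1,-1}(β=0.0858) × two z-phases.
Half-angle: c=0.999080, s=0.042887. N=√(1·6·1·6)=6.000000
Admissible k: 0..1 (factorial args all ≥0)
  k=0: (−1)^0·6.0000/(6)·0.9991^4·0.0429^0 = +0.996325
  k=1: (−1)^1·6.0000/(2)·0.9991^2·0.0429^2 = -0.005508
d^2_{-1,-1}(0.0858) = +0.996325 -0.005508 = +0.990817
|D^2_{-1,-1}|² = |d^2_{-1,-1}(β)|² = (+0.990817)² = 0.981719 (the z-rotation phases have unit modulus)

P=0.9817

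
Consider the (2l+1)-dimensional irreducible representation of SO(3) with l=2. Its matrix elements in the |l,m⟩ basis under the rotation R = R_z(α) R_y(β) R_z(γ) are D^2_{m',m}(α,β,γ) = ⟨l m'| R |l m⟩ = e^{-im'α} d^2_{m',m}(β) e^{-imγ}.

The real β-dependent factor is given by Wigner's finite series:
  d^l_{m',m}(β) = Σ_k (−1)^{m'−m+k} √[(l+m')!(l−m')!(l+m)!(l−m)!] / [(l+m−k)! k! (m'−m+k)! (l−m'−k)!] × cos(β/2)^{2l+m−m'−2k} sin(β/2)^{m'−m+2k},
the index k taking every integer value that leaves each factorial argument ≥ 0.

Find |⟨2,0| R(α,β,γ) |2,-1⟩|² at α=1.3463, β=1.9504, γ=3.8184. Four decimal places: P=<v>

P=0.1777

D^2_{0,-1}(1.3463,1.9504,3.8184) = e^{-i·0·1.3463}·d^2_{0,-1}(1.9504)·e^{-i·-1·3.8184}. Compute d first:
c=cos(1.9504/2)=0.561003, s=sin(1.9504/2)=0.827814; N=√[2·2·1·6]=4.898979
Admissible k: 0..1 (factorial args all ≥0)
  k=0: (−1)^1·4.8990/(2)·0.5610^3·0.8278^1 = -0.358016
  k=1: (−1)^2·4.8990/(2)·0.5610^1·0.8278^3 = +0.779541
d^2_{0,-1}(1.9504) = -0.358016 +0.779541 = +0.421525
|D^2_{0,-1}|² = |d^2_{0,-1}(β)|² = (+0.421525)² = 0.177683 (the z-rotation phases have unit modulus)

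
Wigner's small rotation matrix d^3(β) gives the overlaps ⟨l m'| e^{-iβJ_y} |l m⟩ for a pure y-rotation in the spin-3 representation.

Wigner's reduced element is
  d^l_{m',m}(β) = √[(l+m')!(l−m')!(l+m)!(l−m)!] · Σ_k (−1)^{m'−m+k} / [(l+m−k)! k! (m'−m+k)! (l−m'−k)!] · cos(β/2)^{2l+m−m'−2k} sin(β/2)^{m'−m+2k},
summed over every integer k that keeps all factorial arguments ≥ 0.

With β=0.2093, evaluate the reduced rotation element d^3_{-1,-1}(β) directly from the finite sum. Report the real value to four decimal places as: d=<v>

d=0.8829

d^3_{-1,-1}(β=0.2093) via Wigner's sum:
c=cos(0.2093/2)=0.994529, s=sin(0.2093/2)=0.104459; N=√[2·24·2·24]=48.000000
k: max(0,(-1)−(-1))=0 … min(3+(-1),3−(-1))=2
  k=0: (−1)^0·48.0000/(48)·0.9945^6·0.1045^0 = +0.967621
  k=1: (−1)^1·48.0000/(6)·0.9945^4·0.1045^2 = -0.085399
  k=2: (−1)^2·48.0000/(8)·0.9945^2·0.1045^4 = +0.000707
d^3_{-1,-1}(0.2093) = +0.967621 -0.085399 +0.000707 = +0.882928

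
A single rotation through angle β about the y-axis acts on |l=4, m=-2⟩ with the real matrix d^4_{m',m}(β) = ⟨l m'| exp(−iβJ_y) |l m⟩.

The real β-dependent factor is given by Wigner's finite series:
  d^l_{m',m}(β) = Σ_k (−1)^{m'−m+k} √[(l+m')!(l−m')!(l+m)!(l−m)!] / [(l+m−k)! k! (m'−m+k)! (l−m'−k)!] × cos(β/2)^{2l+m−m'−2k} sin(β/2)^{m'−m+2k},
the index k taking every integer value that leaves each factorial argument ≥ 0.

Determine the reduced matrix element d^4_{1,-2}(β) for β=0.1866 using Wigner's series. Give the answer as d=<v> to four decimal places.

d^4_{1,-2}(β=0.1866) via Wigner's sum:
Half-angle: c=0.995651, s=0.093165. N=√(120·6·2·720)=1018.233765
k∈{0,1,2} keeps every argument non-negative
  k=0: (−1)^3·1018.2338/(72)·0.9957^5·0.0932^3 = -0.011189
  k=1: (−1)^4·1018.2338/(48)·0.9957^3·0.0932^5 = +0.000147
  k=2: (−1)^5·1018.2338/(240)·0.9957^1·0.0932^7 = -0.000000
d^4_{1,-2}(0.1866) = -0.011189 +0.000147 -0.000000 = -0.011043

d=-0.0110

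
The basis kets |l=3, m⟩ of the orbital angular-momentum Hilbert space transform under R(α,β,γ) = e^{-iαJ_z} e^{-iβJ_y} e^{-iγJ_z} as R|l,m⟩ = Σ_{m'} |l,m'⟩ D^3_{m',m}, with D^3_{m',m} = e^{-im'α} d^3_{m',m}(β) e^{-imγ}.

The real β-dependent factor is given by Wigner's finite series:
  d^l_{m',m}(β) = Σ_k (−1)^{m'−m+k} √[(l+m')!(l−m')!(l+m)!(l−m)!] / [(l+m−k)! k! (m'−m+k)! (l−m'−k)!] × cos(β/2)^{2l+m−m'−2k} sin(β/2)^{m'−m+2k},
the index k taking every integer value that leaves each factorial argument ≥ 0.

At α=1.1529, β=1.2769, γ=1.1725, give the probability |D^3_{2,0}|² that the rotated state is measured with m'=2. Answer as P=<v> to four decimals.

D^3_{2,0}(1.1529,1.2769,1.1725) = e^{-i·2·1.1529}·d^3_{2,0}(1.2769)·e^{-i·0·1.1725}. Compute d first:
c=cos(1.2769/2)=0.803020, s=sin(1.2769/2)=0.595951; N=√[120·1·6·6]=65.726707
k∈{0,1} keeps every argument non-negative
  k=0: (−1)^2·65.7267/(12)·0.8030^4·0.5960^2 = +0.808889
  k=1: (−1)^3·65.7267/(12)·0.8030^2·0.5960^4 = -0.445510
d^3_{2,0}(1.2769) = +0.808889 -0.445510 = +0.363379
|D^3_{2,0}|² = |d^3_{2,0}(β)|² = (+0.363379)² = 0.132044 (the z-rotation phases have unit modulus)

P=0.1320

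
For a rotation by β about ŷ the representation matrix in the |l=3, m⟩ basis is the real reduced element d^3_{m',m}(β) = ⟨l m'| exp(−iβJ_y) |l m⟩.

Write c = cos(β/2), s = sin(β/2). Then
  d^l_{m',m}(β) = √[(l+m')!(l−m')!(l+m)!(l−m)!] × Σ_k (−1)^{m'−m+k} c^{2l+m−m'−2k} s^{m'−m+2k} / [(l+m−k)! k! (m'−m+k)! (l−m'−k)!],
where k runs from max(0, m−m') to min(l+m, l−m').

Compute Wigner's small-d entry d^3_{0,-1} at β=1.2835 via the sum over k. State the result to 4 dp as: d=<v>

d=0.2486

d^3_{0,-1}(β=1.2835) via Wigner's sum:
c=cos(1.2835/2)=0.801049, s=sin(1.2835/2)=0.598598; N=√[6·6·2·24]=41.569219
The bounds max(0,m−m')=0 and min(l+m,l−m')=2 give 3 terms
  k=0: (−1)^1·41.5692/(12)·0.8010^5·0.5986^1 = -0.683947
  k=1: (−1)^2·41.5692/(4)·0.8010^3·0.5986^3 = +1.145766
  k=2: (−1)^3·41.5692/(12)·0.8010^1·0.5986^5 = -0.213269
d^3_{0,-1}(1.2835) = -0.683947 +1.145766 -0.213269 = +0.248550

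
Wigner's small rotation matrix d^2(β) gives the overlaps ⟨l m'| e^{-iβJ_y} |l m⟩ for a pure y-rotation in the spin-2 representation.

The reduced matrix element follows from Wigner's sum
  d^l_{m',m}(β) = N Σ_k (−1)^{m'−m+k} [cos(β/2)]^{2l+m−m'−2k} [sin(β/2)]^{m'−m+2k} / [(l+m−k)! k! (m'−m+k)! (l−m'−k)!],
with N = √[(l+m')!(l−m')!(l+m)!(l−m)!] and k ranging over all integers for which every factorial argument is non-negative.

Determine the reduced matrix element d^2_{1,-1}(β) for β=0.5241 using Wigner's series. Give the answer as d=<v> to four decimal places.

d^2_{1,-1}(β=0.5241) via Wigner's sum:
c=cos(0.5241/2)=0.965861, s=sin(0.5241/2)=0.259061; N=√[6·1·1·6]=6.000000
k∈{0,1} keeps every argument non-negative
  k=0: (−1)^2·6.0000/(2)·0.9659^2·0.2591^2 = +0.187826
  k=1: (−1)^3·6.0000/(6)·0.9659^0·0.2591^4 = -0.004504
d^2_{1,-1}(0.5241) = +0.187826 -0.004504 = +0.183322

d=0.1833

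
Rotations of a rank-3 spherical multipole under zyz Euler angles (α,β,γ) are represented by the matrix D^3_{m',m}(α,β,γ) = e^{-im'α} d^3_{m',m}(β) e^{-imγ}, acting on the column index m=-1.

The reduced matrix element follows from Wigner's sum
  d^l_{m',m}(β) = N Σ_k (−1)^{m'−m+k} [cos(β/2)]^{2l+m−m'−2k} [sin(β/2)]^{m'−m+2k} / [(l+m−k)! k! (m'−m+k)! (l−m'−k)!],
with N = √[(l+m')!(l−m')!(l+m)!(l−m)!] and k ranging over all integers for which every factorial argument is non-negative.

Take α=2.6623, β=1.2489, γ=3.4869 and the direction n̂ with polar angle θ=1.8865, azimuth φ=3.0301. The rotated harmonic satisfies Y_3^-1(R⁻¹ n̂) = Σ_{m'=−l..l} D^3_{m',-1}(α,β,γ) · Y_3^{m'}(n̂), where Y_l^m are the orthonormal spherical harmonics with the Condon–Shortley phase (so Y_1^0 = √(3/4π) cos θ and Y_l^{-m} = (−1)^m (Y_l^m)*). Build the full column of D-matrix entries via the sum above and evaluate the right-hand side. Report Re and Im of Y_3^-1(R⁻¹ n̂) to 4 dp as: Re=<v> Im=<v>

Need the full column D^3_{m',-1} for m'=−3..3 at α=2.6623, β=1.2489, γ=3.4869.
cos(β/2)=0.811285, sin(β/2)=0.584651
d^3_{-3,-1}: single k=2 term ⇒ +0.573499;  D = +0.263927-0.509160i
d^3_{-2,-1}: k∈[1..2] ⇒ +0.649776 -0.674902 = -0.025126;  D = +0.020547-0.014461i
d^3_{-1,-1}: k∈[0..2] ⇒ +0.285128 -1.184614 +0.461408 = -0.438078;  D = -0.434152+0.058521i
d^3_{0,-1}: k∈[0..2] ⇒ -0.711794 +1.108976 -0.191976 = +0.205206;  D = -0.193093-0.069459i
d^3_{1,-1}: k∈[0..2] ⇒ +0.888461 -0.615211 +0.039937 = +0.313187;  D = +0.212608+0.229966i
d^3_{2,-1}: k∈[0..1] ⇒ -0.674902 +0.175250 = -0.499652;  D = +0.131781+0.481960i
d^3_{3,-1}: single k=0 term ⇒ +0.297838;  D = -0.062783+0.291145i
Y_3^{m'}(θ=1.8865,φ=3.0301) and Σ D·Y over m':
  (+0.2639-0.5092i)·(-0.3385-0.1176i)  (+0.0205-0.0145i)·(-0.2796-0.0634i)  (-0.4342+0.0585i)·(+0.1581+0.0177i)  (-0.1931-0.0695i)·(+0.2917+0.0000i)  (+0.2126+0.2300i)·(-0.1581+0.0177i)  (+0.1318+0.4820i)·(-0.2796+0.0634i)  (-0.0628+0.2911i)·(+0.3385-0.1176i)
Y_3^-1(R⁻¹ n̂) = -0.374037+0.072277i

Re=-0.3740 Im=0.0723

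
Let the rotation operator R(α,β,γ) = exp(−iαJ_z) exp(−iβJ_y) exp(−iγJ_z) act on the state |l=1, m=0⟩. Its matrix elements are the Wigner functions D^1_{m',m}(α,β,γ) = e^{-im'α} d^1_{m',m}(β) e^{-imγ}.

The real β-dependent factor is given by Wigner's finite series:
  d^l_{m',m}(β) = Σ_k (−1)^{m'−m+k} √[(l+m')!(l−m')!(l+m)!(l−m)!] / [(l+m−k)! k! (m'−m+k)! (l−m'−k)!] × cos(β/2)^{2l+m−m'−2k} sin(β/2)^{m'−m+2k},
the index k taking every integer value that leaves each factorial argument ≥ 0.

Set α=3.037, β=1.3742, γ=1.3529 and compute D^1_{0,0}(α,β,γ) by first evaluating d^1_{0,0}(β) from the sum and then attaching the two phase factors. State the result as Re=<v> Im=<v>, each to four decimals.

Split into d^1_{0,0}(β=1.3742) × two z-phases.
c=cos(1.3742/2)=0.773089, s=sin(1.3742/2)=0.634298; N=√[1·1·1·1]=1.000000
k∈{0,1} keeps every argument non-negative
  k=0: (−1)^0·1.0000/(1)·0.7731^2·0.6343^0 = +0.597666
  k=1: (−1)^1·1.0000/(1)·0.7731^0·0.6343^2 = -0.402334
d^1_{0,0}(1.3742) = +0.597666 -0.402334 = +0.195332
Attach z-rotation phases: D = e^{-i(0)(3.037)}·(+0.195332)·e^{-i(0)(1.3529)} = +0.195332+0.000000i

Re=0.1953 Im=0.0000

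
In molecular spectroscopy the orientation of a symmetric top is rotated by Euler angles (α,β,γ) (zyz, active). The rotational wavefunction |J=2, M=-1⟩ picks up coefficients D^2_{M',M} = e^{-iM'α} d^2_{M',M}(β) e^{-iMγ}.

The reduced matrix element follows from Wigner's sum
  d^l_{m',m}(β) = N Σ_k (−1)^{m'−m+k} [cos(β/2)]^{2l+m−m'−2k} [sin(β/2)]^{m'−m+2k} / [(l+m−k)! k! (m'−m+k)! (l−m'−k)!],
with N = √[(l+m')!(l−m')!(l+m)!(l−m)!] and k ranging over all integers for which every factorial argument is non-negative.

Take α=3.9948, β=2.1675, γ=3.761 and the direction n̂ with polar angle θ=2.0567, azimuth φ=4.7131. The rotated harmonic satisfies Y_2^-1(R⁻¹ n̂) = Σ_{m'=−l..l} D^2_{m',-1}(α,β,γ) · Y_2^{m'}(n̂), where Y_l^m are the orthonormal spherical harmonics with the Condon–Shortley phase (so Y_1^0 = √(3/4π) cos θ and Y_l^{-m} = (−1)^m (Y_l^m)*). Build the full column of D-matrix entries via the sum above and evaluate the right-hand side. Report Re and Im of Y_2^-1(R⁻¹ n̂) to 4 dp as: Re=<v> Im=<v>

Re=-0.2185 Im=0.2932

Need the full column D^2_{m',-1} for m'=−2..2 at α=3.9948, β=2.1675, γ=3.761.
cos(β/2)=0.468018, sin(β/2)=0.883719
d^2_{-2,-1}: single k=1 term ⇒ +0.181189;  D = +0.124170-0.131951i
d^2_{-1,-1}: k∈[0..1] ⇒ +0.047979 -0.513185 = -0.465207;  D = -0.045601-0.462966i
d^2_{0,-1}: k∈[0..1] ⇒ -0.221910 +0.791190 = +0.569280;  D = -0.463520-0.330497i
d^2_{1,-1}: k∈[0..1] ⇒ +0.513185 -0.609898 = -0.096712;  D = -0.094081+0.022406i
d^2_{2,-1}: single k=0 term ⇒ -0.646004;  D = +0.300480-0.571868i
Y_2^{m'}(θ=2.0567,φ=4.7131) and Σ D·Y over m':
  (+0.1242-0.1320i)·(-0.3020+0.0004i)  (-0.0456-0.4630i)·(-0.0002-0.3190i)  (-0.4635-0.3305i)·(-0.1090+0.0000i)  (-0.0941+0.0224i)·(+0.0002-0.3190i)  (+0.3005-0.5719i)·(-0.3020-0.0004i)
Y_2^-1(R⁻¹ n̂) = -0.218467+0.293206i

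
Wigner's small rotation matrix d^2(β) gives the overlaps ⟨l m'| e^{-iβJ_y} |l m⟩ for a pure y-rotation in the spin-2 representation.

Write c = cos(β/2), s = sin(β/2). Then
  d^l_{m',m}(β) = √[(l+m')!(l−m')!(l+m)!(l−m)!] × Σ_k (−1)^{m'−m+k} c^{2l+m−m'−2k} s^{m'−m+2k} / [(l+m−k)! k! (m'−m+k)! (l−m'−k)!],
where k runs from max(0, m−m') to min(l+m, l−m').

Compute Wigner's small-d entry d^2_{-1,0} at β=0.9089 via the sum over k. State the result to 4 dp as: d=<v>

d^2_{-1,0}(β=0.9089) via Wigner's sum:
Half-angle: c=0.898503, s=0.438968. N=√(1·6·2·2)=4.898979
Admissible k: 1..2 (factorial args all ≥0)
  k=1: (−1)^0·4.8990/(2)·0.8985^3·0.4390^1 = +0.779950
  k=2: (−1)^1·4.8990/(2)·0.8985^1·0.4390^3 = -0.186163
d^2_{-1,0}(0.9089) = +0.779950 -0.186163 = +0.593787

d=0.5938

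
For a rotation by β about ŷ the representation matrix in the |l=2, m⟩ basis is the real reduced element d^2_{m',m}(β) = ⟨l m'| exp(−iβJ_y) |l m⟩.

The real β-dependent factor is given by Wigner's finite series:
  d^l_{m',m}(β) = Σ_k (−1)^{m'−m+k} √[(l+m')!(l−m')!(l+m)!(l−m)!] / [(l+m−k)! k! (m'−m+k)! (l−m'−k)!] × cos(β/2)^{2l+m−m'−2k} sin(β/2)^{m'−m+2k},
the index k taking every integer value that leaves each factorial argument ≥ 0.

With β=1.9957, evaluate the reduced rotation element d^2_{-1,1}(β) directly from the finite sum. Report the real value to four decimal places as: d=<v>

d^2_{-1,1}(β=1.9957) via Wigner's sum:
c=cos(1.9957/2)=0.542110, s=sin(1.9957/2)=0.840307; N=√[1·6·6·1]=6.000000
The bounds max(0,m−m')=2 and min(l+m,l−m')=3 give 2 terms
  k=2: (−1)^0·6.0000/(2)·0.5421^2·0.8403^2 = +0.622548
  k=3: (−1)^1·6.0000/(6)·0.5421^0·0.8403^4 = -0.498601
d^2_{-1,1}(1.9957) = +0.622548 -0.498601 = +0.123947

d=0.1239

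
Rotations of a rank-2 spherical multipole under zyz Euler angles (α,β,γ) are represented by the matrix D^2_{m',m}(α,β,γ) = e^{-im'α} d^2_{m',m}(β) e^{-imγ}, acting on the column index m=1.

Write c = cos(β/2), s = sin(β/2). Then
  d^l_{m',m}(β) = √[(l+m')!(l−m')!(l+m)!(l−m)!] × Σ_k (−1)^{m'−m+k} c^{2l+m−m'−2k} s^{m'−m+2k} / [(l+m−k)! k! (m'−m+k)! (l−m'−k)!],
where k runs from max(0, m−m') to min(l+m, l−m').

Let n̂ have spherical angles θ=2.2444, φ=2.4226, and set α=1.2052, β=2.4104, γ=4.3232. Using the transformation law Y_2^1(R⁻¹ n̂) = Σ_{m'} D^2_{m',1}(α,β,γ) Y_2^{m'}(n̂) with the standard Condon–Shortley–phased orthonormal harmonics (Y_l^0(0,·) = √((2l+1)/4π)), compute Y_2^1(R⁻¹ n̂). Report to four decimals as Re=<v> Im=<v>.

Need the full column D^2_{m',1} for m'=−2..2 at α=1.2052, β=2.4104, γ=4.3232.
cos(β/2)=0.357506, sin(β/2)=0.933911
d^2_{-2,1}: single k=3 term ⇒ +0.582411;  D = -0.195326-0.548681i
d^2_{-1,1}: k∈[2..3] ⇒ +0.334425 -0.760714 = -0.426289;  D = +0.426170+0.010056i
d^2_{0,1}: k∈[1..2] ⇒ +0.104528 -0.713305 = -0.608777;  D = +0.230993-0.563251i
d^2_{1,1}: k∈[0..1] ⇒ +0.016336 -0.334425 = -0.318090;  D = -0.231703-0.217934i
d^2_{2,1}: single k=0 term ⇒ -0.085347;  D = -0.076835+0.037155i
Y_2^{m'}(θ=2.2444,φ=2.4226) and Σ D·Y over m':
  (-0.1953-0.5487i)·(+0.0312+0.2339i)  (+0.4262+0.0101i)·(+0.2834+0.2481i)  (+0.2310-0.5633i)·(+0.0528+0.0000i)  (-0.2317-0.2179i)·(-0.2834+0.2481i)  (-0.0768+0.0372i)·(+0.0312-0.2339i)
Y_2^1(R⁻¹ n̂) = +0.378736+0.039426i

Re=0.3787 Im=0.0394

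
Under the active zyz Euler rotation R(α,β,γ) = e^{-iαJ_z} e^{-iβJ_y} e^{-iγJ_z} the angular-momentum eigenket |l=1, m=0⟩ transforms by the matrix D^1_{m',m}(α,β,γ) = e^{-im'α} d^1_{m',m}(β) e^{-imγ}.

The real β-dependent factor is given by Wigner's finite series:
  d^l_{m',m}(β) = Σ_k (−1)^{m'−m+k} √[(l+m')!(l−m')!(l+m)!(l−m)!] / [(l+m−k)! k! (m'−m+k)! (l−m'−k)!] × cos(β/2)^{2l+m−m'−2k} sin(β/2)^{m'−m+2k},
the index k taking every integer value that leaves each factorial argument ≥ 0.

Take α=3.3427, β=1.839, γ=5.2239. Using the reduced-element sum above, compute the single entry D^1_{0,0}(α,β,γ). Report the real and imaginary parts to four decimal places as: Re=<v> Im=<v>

Re=-0.2650 Im=0.0000

Split into d^1_{0,0}(β=1.839) × two z-phases.
Half-angle: c=0.606218, s=0.795299. N=√(1·1·1·1)=1.000000
k∈{0,1} keeps every argument non-negative
  k=0: (−1)^0·1.0000/(1)·0.6062^2·0.7953^0 = +0.367500
  k=1: (−1)^1·1.0000/(1)·0.6062^0·0.7953^2 = -0.632500
d^1_{0,0}(1.839) = +0.367500 -0.632500 = -0.265000
Attach z-rotation phases: D = e^{-i(0)(3.3427)}·(-0.265000)·e^{-i(0)(5.2239)} = -0.265000+0.000000i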